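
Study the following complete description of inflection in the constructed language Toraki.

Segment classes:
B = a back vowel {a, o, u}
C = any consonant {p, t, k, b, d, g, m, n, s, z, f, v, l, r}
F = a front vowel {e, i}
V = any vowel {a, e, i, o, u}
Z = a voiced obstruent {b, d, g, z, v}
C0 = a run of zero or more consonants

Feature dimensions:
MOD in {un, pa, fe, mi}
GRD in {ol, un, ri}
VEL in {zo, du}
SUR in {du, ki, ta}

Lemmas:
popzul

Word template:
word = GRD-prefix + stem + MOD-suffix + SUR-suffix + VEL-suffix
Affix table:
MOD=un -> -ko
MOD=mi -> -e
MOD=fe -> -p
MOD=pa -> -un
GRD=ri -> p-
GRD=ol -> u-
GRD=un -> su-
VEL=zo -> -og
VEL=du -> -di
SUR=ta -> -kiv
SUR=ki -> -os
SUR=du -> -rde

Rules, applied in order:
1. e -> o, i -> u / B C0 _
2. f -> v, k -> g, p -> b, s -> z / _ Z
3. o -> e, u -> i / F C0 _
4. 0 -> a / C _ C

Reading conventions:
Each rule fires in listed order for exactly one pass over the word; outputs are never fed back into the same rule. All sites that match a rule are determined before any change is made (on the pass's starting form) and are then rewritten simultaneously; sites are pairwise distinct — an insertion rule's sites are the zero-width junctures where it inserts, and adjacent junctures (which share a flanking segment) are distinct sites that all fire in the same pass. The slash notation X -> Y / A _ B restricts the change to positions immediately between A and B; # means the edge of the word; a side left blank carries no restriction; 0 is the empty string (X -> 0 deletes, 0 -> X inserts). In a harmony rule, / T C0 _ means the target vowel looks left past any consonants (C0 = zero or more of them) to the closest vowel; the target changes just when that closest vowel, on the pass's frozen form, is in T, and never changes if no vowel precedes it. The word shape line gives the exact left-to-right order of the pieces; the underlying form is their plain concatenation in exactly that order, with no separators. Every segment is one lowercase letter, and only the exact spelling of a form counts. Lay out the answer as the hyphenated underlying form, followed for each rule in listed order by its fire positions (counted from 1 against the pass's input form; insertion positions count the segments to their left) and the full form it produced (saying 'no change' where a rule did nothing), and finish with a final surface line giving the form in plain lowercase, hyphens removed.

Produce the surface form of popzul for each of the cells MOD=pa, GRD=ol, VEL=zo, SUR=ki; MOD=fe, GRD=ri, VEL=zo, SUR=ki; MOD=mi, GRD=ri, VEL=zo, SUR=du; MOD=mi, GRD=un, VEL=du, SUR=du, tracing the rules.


cell MOD=pa, GRD=ol, VEL=zo, SUR=ki:
underlying: u-popzul-un-os-og
1. e -> o, i -> u / B C0 _: no change
2. f -> v, k -> g, p -> b, s -> z / _ Z: fires at position(s) 4: upobzulunosog
3. o -> e, u -> i / F C0 _: no change
4. 0 -> a / C _ C: inserts after position(s) 4: upobazulunosog
surface: upobazulunosog

cell MOD=fe, GRD=ri, VEL=zo, SUR=ki:
underlying: p-popzul-p-os-og
1. e -> o, i -> u / B C0 _: no change
2. f -> v, k -> g, p -> b, s -> z / _ Z: fires at position(s) 4: ppobzulposog
3. o -> e, u -> i / F C0 _: no change
4. 0 -> a / C _ C: inserts after position(s) 1, 4, 7: papobazulaposog
surface: papobazulaposog

cell MOD=mi, GRD=ri, VEL=zo, SUR=du:
underlying: p-popzul-e-rde-og
1. e -> o, i -> u / B C0 _: fires at position(s) 8: ppopzulordeog
2. f -> v, k -> g, p -> b, s -> z / _ Z: fires at position(s) 4: ppobzulordeog
3. o -> e, u -> i / F C0 _: fires at position(s) 12: ppobzulordeeg
4. 0 -> a / C _ C: inserts after position(s) 1, 4, 9: papobazuloradeeg
surface: papobazuloradeeg

cell MOD=mi, GRD=un, VEL=du, SUR=du:
underlying: su-popzul-e-rde-di
1. e -> o, i -> u / B C0 _: fires at position(s) 9: supopzulordedi
2. f -> v, k -> g, p -> b, s -> z / _ Z: fires at position(s) 5: supobzulordedi
3. o -> e, u -> i / F C0 _: no change
4. 0 -> a / C _ C: inserts after position(s) 5, 10: supobazuloradedi
surface: supobazuloradedi


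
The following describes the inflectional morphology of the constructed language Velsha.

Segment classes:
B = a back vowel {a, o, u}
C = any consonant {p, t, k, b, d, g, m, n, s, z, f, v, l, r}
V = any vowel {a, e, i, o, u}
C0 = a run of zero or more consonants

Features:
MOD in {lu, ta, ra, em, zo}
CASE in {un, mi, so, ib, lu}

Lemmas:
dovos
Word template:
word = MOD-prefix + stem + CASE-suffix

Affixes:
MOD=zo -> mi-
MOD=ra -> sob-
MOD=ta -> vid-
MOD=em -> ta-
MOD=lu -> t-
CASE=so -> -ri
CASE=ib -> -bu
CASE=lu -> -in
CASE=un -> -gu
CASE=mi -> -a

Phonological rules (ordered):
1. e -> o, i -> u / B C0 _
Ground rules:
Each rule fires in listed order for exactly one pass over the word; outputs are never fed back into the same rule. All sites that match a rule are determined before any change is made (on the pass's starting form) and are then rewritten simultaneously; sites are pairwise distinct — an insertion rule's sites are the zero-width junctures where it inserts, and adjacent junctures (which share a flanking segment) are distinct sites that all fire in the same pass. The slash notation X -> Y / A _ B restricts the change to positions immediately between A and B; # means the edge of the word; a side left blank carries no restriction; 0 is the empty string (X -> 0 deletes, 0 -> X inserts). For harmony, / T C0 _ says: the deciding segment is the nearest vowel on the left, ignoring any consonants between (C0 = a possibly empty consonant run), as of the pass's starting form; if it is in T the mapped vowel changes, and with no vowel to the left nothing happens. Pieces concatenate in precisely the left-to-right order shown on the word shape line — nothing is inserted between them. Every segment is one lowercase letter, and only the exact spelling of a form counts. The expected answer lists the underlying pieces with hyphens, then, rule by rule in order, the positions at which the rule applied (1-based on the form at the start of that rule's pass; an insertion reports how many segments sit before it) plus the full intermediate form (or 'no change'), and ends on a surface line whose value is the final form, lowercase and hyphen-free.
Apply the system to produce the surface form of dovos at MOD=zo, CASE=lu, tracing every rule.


underlying: mi-dovos-in
1. e -> o, i -> u / B C0 _: fires at position(s) 8: midovosun
surface: midovosun


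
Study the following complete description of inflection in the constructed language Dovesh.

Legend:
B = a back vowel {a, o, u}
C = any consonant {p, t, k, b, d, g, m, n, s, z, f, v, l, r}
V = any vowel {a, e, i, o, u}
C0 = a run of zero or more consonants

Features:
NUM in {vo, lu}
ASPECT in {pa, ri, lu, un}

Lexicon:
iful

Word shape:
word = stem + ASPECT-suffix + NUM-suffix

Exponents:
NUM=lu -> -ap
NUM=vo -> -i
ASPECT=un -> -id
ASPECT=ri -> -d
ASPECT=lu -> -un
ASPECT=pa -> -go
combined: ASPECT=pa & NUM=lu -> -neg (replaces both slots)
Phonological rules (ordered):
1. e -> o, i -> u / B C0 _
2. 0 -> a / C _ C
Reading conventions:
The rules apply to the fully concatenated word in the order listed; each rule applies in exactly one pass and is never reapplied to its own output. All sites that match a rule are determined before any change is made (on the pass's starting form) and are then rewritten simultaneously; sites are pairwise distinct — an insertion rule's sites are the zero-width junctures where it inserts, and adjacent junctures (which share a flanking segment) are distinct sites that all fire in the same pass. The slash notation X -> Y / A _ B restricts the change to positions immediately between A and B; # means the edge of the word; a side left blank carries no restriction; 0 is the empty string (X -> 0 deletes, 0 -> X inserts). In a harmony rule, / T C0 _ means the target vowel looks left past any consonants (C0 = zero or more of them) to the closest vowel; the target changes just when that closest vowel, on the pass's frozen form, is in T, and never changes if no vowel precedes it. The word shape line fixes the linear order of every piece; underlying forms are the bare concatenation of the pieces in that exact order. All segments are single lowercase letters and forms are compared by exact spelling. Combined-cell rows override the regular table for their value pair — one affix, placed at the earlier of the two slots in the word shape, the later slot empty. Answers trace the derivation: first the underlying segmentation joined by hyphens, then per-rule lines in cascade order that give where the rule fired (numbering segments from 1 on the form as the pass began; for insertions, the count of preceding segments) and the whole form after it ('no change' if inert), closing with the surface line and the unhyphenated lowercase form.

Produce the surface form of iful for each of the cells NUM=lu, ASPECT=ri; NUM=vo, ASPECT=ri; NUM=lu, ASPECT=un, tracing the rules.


cell NUM=lu, ASPECT=ri:
underlying: iful-d-ap
1. e -> o, i -> u / B C0 _: no change
2. 0 -> a / C _ C: inserts after position(s) 4: ifuladap
surface: ifuladap

cell NUM=vo, ASPECT=ri:
underlying: iful-d-i
1. e -> o, i -> u / B C0 _: fires at position(s) 6: ifuldu
2. 0 -> a / C _ C: inserts after position(s) 4: ifuladu
surface: ifuladu

cell NUM=lu, ASPECT=un:
underlying: iful-id-ap
1. e -> o, i -> u / B C0 _: fires at position(s) 5: ifuludap
2. 0 -> a / C _ C: no change
surface: ifuludap


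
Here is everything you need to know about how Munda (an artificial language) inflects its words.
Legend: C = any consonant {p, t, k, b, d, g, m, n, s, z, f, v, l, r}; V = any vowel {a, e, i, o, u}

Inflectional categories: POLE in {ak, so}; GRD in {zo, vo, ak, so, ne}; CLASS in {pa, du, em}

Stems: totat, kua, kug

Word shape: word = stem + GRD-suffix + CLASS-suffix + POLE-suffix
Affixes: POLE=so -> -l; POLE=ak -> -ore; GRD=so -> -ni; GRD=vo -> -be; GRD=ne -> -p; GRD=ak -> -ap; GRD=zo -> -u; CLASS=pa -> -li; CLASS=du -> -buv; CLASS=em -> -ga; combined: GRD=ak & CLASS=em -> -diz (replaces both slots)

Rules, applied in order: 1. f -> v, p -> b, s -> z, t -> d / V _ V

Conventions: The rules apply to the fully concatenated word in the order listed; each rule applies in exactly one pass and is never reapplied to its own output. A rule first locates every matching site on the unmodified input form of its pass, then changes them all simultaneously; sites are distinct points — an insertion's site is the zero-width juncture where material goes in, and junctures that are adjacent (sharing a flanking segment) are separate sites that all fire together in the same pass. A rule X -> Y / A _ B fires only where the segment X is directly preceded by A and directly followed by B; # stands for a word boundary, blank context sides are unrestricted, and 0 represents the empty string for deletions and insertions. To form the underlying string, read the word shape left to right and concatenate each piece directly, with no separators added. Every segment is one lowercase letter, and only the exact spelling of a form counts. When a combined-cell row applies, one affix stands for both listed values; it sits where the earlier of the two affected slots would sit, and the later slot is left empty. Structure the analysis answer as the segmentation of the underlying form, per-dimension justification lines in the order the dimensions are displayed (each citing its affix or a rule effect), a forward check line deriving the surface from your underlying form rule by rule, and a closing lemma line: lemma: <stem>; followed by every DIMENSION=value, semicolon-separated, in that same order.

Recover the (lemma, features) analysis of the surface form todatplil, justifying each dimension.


underlying: totat-p-li-l
POLE=so - signalled by the affix -l
GRD=ne - signalled by the affix -p
CLASS=pa - signalled by the affix -li
check: totatplil -> todatplil
lemma: totat; POLE=so; GRD=ne; CLASS=pa


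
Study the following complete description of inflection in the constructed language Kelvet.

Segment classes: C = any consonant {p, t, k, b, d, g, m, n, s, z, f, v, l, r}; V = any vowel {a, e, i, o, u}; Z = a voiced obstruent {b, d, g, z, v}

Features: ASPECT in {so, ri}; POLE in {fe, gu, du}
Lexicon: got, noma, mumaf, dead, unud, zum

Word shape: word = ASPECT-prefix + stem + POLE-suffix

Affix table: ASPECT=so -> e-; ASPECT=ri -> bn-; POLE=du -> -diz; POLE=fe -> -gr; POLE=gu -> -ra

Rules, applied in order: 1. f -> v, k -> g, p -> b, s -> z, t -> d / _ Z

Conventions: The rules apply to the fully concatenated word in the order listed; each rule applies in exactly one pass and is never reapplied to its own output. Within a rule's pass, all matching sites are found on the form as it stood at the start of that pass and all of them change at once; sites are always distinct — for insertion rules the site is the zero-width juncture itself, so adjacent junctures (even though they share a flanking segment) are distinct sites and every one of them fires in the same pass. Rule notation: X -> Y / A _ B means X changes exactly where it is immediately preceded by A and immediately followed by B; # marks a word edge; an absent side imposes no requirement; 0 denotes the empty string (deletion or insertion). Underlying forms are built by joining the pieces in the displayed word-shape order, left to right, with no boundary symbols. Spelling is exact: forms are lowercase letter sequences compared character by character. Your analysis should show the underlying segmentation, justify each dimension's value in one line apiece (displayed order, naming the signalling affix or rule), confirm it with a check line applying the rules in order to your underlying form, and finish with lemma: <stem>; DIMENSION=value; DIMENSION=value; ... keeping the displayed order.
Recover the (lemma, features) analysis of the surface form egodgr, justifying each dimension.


underlying: e-got-gr
ASPECT=so - signalled by the affix e-
POLE=fe - signalled by the affix -gr
check: egotgr -> egodgr
lemma: got; ASPECT=so; POLE=fe


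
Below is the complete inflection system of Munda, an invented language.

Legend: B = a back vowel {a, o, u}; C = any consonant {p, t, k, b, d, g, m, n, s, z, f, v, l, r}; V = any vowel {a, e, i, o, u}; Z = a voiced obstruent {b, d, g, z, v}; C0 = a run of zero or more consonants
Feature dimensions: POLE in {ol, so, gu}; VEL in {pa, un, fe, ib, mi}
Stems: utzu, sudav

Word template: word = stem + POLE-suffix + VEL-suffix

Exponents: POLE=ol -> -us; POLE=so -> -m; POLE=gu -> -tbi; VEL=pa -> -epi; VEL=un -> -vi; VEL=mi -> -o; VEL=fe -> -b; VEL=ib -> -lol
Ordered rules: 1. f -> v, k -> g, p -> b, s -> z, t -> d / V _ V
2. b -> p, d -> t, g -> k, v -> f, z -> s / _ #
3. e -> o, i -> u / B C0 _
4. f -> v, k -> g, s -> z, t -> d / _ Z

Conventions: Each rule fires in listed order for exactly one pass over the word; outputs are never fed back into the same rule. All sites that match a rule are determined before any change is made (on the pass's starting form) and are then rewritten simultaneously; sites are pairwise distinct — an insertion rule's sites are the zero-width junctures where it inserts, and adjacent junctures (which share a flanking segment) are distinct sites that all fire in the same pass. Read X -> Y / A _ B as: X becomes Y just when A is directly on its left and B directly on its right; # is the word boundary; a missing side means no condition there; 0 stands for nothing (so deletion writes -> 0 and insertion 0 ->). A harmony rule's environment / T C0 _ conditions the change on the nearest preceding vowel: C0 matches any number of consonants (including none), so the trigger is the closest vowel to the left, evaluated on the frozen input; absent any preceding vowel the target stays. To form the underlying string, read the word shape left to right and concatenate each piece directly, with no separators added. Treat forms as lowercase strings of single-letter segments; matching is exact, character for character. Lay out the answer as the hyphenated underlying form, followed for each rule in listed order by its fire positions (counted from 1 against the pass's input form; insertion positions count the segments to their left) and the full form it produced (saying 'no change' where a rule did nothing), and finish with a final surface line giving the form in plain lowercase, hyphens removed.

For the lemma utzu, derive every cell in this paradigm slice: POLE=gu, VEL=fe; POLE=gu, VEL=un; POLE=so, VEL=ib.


cell POLE=gu, VEL=fe:
underlying: utzu-tbi-b
1. f -> v, k -> g, p -> b, s -> z, t -> d / V _ V: no change
2. b -> p, d -> t, g -> k, v -> f, z -> s / _ #: fires at position(s) 8: utzutbip
3. e -> o, i -> u / B C0 _: fires at position(s) 7: utzutbup
4. f -> v, k -> g, s -> z, t -> d / _ Z: fires at position(s) 2, 5: udzudbup
surface: udzudbup

cell POLE=gu, VEL=un:
underlying: utzu-tbi-vi
1. f -> v, k -> g, p -> b, s -> z, t -> d / V _ V: no change
2. b -> p, d -> t, g -> k, v -> f, z -> s / _ #: no change
3. e -> o, i -> u / B C0 _: fires at position(s) 7: utzutbuvi
4. f -> v, k -> g, s -> z, t -> d / _ Z: fires at position(s) 2, 5: udzudbuvi
surface: udzudbuvi

cell POLE=so, VEL=ib:
underlying: utzu-m-lol
1. f -> v, k -> g, p -> b, s -> z, t -> d / V _ V: no change
2. b -> p, d -> t, g -> k, v -> f, z -> s / _ #: no change
3. e -> o, i -> u / B C0 _: no change
4. f -> v, k -> g, s -> z, t -> d / _ Z: fires at position(s) 2: udzumlol
surface: udzumlol


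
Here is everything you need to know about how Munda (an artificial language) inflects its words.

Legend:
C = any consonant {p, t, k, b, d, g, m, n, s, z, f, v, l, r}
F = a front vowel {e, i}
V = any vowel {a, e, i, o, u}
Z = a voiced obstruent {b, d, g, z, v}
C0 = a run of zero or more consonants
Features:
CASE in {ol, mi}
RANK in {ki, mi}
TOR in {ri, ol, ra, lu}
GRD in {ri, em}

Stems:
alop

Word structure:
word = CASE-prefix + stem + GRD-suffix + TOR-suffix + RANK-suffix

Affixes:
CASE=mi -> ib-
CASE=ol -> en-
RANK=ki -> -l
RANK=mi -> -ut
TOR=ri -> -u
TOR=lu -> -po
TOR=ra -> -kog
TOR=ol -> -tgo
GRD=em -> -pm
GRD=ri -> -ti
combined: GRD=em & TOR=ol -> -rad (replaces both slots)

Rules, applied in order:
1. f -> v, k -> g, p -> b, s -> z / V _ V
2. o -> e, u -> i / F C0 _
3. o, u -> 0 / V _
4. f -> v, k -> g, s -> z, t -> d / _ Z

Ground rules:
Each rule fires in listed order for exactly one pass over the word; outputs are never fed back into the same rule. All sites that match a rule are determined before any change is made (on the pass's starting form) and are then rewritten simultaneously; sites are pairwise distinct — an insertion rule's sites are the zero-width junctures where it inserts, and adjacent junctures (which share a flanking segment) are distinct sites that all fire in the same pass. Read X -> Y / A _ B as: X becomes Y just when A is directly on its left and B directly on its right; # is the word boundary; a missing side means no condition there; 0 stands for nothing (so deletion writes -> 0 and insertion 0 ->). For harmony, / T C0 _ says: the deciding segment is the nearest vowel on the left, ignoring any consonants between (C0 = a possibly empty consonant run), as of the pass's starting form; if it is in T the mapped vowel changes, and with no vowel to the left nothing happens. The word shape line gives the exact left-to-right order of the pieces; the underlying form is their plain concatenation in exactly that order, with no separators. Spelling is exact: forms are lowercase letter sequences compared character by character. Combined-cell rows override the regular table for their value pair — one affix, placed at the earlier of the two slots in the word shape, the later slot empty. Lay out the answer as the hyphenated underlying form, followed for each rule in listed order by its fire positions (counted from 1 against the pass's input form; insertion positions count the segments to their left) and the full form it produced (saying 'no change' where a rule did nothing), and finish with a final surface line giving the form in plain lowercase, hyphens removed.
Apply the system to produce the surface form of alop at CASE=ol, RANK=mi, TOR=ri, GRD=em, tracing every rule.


underlying: en-alop-pm-u-ut
1. f -> v, k -> g, p -> b, s -> z / V _ V: no change
2. o -> e, u -> i / F C0 _: no change
3. o, u -> 0 / V _: fires at position(s) 10: enaloppmut
4. f -> v, k -> g, s -> z, t -> d / _ Z: no change
surface: enaloppmut


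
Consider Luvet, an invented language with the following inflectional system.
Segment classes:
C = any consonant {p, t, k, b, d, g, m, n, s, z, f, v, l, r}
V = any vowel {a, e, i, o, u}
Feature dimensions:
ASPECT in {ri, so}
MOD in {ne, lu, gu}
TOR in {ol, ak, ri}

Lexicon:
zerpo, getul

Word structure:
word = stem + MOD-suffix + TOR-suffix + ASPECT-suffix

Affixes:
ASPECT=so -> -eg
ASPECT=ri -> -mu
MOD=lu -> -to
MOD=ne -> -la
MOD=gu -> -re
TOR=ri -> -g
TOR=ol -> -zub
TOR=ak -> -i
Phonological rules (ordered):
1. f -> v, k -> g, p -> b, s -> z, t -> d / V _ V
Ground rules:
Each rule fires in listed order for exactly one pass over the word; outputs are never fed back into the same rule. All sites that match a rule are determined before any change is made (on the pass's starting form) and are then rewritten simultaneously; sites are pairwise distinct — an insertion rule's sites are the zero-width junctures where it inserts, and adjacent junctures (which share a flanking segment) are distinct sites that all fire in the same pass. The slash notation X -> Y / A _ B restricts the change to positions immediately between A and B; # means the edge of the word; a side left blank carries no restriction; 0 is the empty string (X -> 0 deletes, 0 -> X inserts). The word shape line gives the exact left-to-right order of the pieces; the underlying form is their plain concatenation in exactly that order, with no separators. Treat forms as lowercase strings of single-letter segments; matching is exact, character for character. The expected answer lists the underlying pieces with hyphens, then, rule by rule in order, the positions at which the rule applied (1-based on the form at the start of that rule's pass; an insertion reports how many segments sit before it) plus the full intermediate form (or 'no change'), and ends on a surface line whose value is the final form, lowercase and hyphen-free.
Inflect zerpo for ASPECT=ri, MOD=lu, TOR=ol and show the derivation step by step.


underlying: zerpo-to-zub-mu
1. f -> v, k -> g, p -> b, s -> z, t -> d / V _ V: fires at position(s) 6: zerpodozubmu
surface: zerpodozubmu


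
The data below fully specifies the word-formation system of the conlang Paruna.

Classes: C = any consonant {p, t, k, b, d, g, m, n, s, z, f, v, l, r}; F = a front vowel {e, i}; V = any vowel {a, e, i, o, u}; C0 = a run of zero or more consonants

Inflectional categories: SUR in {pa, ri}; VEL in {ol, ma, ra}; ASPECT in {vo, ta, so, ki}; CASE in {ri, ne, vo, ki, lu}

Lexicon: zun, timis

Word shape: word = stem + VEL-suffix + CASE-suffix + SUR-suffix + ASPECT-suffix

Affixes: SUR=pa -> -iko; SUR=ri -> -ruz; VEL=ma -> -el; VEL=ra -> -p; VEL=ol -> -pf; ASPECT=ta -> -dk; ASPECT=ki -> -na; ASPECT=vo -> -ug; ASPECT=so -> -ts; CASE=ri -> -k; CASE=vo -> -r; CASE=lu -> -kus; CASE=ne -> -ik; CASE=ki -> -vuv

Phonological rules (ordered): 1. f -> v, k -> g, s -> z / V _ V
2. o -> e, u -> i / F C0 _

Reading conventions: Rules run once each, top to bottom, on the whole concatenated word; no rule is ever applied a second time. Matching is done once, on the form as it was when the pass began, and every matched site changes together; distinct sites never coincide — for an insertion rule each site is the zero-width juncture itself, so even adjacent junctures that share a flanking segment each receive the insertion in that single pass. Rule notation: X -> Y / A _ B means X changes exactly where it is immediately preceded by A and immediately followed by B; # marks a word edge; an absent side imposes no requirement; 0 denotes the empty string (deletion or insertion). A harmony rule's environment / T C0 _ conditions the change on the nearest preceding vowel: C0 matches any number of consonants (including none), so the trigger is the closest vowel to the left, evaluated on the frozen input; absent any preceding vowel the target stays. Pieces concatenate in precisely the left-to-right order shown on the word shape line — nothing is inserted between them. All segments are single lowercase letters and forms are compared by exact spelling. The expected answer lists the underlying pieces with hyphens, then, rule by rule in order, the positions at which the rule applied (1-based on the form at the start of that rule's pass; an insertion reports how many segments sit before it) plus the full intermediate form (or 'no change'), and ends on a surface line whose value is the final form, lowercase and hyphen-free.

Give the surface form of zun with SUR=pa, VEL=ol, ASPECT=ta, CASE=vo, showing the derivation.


underlying: zun-pf-r-iko-dk
1. f -> v, k -> g, s -> z / V _ V: fires at position(s) 8: zunpfrigodk
2. o -> e, u -> i / F C0 _: fires at position(s) 9: zunpfrigedk
surface: zunpfrigedk


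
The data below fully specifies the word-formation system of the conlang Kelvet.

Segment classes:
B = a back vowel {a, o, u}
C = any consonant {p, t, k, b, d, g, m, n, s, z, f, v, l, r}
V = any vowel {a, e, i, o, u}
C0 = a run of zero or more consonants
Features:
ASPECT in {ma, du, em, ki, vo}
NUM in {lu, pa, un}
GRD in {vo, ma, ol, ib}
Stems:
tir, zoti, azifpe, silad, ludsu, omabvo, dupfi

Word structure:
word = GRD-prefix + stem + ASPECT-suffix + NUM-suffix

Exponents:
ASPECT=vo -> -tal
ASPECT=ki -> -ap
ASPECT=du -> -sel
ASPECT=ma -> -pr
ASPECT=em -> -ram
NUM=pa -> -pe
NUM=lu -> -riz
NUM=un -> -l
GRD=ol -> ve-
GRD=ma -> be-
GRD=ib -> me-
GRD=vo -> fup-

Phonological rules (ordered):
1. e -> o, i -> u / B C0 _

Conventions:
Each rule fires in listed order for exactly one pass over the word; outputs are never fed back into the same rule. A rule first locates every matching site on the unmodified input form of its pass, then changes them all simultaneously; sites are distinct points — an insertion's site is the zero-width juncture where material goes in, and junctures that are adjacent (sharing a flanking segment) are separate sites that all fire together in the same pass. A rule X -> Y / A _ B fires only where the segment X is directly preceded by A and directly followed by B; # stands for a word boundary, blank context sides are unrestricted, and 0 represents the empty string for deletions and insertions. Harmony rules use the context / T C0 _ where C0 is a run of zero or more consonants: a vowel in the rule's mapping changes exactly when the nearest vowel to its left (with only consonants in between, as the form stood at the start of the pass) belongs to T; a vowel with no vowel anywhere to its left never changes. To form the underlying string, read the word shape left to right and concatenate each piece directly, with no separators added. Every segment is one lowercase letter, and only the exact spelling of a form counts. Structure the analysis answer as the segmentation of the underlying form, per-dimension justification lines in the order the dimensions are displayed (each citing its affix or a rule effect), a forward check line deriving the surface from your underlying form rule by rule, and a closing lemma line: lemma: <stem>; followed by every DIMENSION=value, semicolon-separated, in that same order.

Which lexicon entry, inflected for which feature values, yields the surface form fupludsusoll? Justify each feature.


underlying: fup-ludsu-sel-l
ASPECT=du - signalled by the affix -sel
NUM=un - signalled by the affix -l
GRD=vo - signalled by the affix fup-
check: fupludsusell -> fupludsusoll
lemma: ludsu; ASPECT=du; NUM=un; GRD=vo


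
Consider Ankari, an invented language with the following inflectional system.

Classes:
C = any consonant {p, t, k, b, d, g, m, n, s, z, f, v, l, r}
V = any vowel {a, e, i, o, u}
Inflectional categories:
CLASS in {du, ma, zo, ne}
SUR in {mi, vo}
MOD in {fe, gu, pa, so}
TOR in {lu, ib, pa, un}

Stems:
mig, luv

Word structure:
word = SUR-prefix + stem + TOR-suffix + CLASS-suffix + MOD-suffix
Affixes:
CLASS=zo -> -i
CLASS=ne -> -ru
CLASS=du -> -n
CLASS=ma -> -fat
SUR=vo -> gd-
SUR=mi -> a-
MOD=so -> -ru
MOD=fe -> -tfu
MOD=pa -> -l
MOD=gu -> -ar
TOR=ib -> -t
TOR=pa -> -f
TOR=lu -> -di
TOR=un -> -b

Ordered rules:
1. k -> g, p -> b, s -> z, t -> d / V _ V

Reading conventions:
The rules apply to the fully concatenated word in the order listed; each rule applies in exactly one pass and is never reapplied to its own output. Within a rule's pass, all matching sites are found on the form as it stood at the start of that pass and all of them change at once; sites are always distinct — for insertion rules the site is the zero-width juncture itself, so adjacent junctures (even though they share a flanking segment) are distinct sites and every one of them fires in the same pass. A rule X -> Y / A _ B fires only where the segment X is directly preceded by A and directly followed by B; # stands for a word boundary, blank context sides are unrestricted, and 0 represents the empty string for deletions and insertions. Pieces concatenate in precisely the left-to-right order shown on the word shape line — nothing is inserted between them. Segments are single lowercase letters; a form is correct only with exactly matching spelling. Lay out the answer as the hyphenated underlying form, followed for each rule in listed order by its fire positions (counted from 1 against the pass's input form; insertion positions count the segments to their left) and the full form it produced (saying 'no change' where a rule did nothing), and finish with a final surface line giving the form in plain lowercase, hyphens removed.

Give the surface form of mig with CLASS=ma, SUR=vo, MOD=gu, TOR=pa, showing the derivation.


underlying: gd-mig-f-fat-ar
1. k -> g, p -> b, s -> z, t -> d / V _ V: fires at position(s) 9: gdmigffadar
surface: gdmigffadar


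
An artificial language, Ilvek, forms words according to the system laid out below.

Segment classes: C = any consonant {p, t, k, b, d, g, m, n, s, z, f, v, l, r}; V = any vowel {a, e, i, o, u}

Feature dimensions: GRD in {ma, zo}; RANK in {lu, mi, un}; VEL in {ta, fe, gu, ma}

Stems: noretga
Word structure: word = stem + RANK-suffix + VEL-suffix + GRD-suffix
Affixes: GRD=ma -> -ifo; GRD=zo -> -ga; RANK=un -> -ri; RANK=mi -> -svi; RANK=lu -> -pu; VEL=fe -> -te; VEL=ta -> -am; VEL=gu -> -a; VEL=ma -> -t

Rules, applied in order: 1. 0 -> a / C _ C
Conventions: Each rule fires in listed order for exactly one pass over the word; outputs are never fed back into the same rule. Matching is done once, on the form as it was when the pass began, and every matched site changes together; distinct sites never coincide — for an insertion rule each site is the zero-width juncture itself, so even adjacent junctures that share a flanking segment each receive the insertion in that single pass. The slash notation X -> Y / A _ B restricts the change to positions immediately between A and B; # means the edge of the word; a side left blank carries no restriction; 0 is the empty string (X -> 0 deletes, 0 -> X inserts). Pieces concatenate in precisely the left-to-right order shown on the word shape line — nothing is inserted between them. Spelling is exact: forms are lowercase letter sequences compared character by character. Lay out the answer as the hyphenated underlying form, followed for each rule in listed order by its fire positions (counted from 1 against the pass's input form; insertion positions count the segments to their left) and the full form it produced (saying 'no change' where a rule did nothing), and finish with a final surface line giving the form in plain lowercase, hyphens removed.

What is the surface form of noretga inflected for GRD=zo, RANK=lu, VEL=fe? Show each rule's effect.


underlying: noretga-pu-te-ga
1. 0 -> a / C _ C: inserts after position(s) 5: noretagaputega
surface: noretagaputega


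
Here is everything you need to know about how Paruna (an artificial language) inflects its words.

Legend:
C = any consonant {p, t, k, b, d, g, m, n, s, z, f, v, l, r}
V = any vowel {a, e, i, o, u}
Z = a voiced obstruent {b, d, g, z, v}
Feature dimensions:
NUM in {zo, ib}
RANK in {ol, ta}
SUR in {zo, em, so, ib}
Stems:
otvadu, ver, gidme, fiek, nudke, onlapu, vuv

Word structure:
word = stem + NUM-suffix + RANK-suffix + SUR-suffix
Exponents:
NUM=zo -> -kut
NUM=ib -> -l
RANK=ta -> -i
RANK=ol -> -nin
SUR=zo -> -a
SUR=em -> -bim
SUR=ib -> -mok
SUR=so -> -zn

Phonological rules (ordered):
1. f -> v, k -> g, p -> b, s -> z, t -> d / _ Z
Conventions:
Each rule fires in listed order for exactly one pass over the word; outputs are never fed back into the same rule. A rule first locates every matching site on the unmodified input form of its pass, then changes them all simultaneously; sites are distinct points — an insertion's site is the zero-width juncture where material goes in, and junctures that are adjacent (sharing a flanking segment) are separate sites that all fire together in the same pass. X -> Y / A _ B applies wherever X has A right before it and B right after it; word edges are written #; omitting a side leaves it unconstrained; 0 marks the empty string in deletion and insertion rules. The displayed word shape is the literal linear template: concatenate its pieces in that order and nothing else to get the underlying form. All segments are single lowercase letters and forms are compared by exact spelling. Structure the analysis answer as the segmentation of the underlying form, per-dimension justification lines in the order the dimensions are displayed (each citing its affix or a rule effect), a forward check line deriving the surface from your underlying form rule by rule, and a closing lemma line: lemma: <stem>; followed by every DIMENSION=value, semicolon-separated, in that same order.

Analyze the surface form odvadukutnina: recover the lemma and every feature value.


underlying: otvadu-kut-nin-a
NUM=zo - signalled by the affix -kut
RANK=ol - signalled by the affix -nin
SUR=zo - signalled by the affix -a
check: otvadukutnina -> odvadukutnina
lemma: otvadu; NUM=zo; RANK=ol; SUR=zo


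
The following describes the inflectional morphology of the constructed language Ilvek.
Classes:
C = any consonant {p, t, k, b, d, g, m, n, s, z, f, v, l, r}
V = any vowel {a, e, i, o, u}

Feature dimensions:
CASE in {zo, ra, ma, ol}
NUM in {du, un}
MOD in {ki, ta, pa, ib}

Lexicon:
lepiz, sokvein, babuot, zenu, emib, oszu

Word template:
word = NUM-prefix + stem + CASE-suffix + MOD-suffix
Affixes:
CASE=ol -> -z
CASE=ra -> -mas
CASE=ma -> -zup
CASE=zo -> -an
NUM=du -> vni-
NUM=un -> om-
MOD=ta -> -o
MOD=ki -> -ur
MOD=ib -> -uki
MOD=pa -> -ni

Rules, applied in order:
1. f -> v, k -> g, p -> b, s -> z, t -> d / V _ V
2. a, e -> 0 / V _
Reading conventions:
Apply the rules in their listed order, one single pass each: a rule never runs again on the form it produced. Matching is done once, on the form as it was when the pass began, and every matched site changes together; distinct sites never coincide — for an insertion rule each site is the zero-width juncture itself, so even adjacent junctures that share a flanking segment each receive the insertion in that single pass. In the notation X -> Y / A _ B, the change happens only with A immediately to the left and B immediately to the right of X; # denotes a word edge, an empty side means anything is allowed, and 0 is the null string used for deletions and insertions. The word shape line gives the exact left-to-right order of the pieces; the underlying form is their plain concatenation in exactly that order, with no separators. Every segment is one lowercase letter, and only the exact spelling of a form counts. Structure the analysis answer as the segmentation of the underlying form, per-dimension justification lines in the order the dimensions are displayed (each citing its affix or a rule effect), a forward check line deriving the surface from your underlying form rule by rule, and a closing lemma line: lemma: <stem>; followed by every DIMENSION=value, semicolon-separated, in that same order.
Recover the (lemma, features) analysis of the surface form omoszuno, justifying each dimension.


underlying: om-oszu-an-o
CASE=zo - signalled by the affix -an
NUM=un - signalled by the affix om-
MOD=ta - signalled by the affix -o
check: omoszuano -> omoszuano -> omoszuno
lemma: oszu; CASE=zo; NUM=un; MOD=ta


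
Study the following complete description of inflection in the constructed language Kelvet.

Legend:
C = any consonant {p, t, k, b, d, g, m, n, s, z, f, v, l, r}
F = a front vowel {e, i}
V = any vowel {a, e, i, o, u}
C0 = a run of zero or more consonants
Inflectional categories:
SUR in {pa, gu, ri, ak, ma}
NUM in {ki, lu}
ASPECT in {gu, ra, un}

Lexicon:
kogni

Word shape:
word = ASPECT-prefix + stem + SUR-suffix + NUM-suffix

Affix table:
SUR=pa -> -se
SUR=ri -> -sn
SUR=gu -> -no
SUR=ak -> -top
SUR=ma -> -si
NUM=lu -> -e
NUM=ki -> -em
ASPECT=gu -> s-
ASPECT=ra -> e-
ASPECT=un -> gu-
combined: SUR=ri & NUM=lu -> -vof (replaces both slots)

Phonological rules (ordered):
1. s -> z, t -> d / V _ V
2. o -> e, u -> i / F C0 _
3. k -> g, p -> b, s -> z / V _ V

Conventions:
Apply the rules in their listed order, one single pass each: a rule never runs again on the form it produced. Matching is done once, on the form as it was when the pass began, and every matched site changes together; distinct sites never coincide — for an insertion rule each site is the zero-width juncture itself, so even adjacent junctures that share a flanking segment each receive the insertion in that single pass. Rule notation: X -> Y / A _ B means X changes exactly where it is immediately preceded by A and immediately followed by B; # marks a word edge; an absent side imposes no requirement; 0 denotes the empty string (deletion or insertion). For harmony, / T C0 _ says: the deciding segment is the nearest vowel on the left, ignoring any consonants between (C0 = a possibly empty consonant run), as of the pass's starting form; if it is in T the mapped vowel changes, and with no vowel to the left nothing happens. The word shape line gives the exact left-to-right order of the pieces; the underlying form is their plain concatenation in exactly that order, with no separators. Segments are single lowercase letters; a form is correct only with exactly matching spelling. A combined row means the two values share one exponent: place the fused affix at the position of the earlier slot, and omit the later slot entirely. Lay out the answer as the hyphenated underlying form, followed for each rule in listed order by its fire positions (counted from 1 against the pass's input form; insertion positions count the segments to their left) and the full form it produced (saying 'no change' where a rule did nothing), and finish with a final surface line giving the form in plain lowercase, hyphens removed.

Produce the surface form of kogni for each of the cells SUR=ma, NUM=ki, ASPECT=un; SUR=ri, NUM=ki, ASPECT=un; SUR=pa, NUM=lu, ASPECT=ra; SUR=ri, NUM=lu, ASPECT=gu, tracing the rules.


cell SUR=ma, NUM=ki, ASPECT=un:
underlying: gu-kogni-si-em
1. s -> z, t -> d / V _ V: fires at position(s) 8: gukogniziem
2. o -> e, u -> i / F C0 _: no change
3. k -> g, p -> b, s -> z / V _ V: fires at position(s) 3: gugogniziem
surface: gugogniziem

cell SUR=ri, NUM=ki, ASPECT=un:
underlying: gu-kogni-sn-em
1. s -> z, t -> d / V _ V: no change
2. o -> e, u -> i / F C0 _: no change
3. k -> g, p -> b, s -> z / V _ V: fires at position(s) 3: gugognisnem
surface: gugognisnem

cell SUR=pa, NUM=lu, ASPECT=ra:
underlying: e-kogni-se-e
1. s -> z, t -> d / V _ V: fires at position(s) 7: ekognizee
2. o -> e, u -> i / F C0 _: fires at position(s) 3: ekegnizee
3. k -> g, p -> b, s -> z / V _ V: fires at position(s) 2: egegnizee
surface: egegnizee

cell SUR=ri, NUM=lu, ASPECT=gu:
underlying: s-kogni-vof
1. s -> z, t -> d / V _ V: no change
2. o -> e, u -> i / F C0 _: fires at position(s) 8: skognivef
3. k -> g, p -> b, s -> z / V _ V: no change
surface: skognivef


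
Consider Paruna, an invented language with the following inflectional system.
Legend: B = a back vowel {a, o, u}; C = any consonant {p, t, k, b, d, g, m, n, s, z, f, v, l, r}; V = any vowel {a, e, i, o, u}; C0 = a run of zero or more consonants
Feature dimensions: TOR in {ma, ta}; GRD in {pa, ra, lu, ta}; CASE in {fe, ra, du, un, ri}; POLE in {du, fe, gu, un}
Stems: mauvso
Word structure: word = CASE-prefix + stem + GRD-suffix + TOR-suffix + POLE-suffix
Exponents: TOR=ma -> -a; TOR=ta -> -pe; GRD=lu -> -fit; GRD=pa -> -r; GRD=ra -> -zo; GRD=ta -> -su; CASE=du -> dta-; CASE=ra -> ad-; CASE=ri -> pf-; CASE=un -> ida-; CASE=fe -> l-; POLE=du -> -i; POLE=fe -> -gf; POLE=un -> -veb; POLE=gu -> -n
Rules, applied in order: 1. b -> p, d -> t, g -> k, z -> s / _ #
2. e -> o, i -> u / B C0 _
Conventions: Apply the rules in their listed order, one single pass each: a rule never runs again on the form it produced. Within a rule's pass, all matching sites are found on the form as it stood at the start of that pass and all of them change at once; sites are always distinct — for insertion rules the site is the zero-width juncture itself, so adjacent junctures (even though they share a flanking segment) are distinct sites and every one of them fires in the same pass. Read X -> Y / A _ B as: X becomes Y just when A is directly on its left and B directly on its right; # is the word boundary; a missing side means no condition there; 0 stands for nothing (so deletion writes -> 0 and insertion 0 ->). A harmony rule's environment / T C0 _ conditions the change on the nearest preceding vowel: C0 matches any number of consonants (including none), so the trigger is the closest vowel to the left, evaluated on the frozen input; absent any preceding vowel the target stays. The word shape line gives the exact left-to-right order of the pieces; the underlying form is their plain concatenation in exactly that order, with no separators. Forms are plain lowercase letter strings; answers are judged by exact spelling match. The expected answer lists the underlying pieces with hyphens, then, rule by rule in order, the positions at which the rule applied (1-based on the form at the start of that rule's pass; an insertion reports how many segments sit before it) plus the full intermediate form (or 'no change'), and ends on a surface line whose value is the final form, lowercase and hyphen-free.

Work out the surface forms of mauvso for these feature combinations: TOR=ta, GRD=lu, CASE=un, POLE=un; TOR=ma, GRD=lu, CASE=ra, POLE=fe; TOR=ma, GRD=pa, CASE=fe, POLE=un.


cell TOR=ta, GRD=lu, CASE=un, POLE=un:
underlying: ida-mauvso-fit-pe-veb
1. b -> p, d -> t, g -> k, z -> s / _ #: fires at position(s) 17: idamauvsofitpevep
2. e -> o, i -> u / B C0 _: fires at position(s) 11: idamauvsofutpevep
surface: idamauvsofutpevep

cell TOR=ma, GRD=lu, CASE=ra, POLE=fe:
underlying: ad-mauvso-fit-a-gf
1. b -> p, d -> t, g -> k, z -> s / _ #: no change
2. e -> o, i -> u / B C0 _: fires at position(s) 10: admauvsofutagf
surface: admauvsofutagf

cell TOR=ma, GRD=pa, CASE=fe, POLE=un:
underlying: l-mauvso-r-a-veb
1. b -> p, d -> t, g -> k, z -> s / _ #: fires at position(s) 12: lmauvsoravep
2. e -> o, i -> u / B C0 _: fires at position(s) 11: lmauvsoravop
surface: lmauvsoravop
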